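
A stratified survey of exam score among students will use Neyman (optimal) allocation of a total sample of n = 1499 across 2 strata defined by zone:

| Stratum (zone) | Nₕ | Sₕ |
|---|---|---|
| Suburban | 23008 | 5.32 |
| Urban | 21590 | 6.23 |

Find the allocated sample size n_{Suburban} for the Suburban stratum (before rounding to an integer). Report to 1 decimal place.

714.2

Neyman allocation: nₕ = n·NₕSₕ / Σⱼ NⱼSⱼ.
Σ NⱼSⱼ = 23008·5.32 + 21590·6.23 = 256908.26.
n_{Suburban} = 1499·23008·5.32 / 256908.26 = 714.2.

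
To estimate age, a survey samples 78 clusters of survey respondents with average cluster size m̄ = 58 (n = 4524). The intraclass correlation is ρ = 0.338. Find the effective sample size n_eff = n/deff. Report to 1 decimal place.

deff = 1 + (58 − 1)·0.338 = 1 + 19.266 = 20.266.
n_eff = 4524 / 20.266 = 223.2.

223.2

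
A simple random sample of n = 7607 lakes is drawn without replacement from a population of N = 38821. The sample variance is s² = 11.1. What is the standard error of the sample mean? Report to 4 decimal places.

Under SRS without replacement, Var(ȳ) = (1 − f)·s²/n with f = n/N = 7607/38821 = 0.19595065.
Var(ȳ) = (1 − 0.19595065)·11.1/7607 = 0.80404935·0.0014591823 = 0.0011732546.
SE(ȳ) = √(0.0011732546) = 0.0343.

0.0343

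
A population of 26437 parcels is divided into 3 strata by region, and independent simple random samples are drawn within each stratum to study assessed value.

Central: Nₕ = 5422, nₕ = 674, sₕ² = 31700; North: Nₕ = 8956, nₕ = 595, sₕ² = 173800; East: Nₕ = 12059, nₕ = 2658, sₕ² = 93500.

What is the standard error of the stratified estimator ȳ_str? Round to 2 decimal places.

6.22

Var(ȳ_str) = Σₕ Wₕ²(1 − fₕ)sₕ²/nₕ with Wₕ = Nₕ/N, N = 26437.
Central: Wₕ = 0.20509135; term = 0.20509135²·(1 − 0.12430837)·31700/674 = 1.7323883.
North: Wₕ = 0.33876764; term = 0.33876764²·(1 − 0.06643591)·173800/595 = 31.295419.
East: Wₕ = 0.45614101; term = 0.45614101²·(1 − 0.22041629)·93500/2658 = 5.7058144.
Sum = 38.733622.
SE = √(38.733622) = 6.22.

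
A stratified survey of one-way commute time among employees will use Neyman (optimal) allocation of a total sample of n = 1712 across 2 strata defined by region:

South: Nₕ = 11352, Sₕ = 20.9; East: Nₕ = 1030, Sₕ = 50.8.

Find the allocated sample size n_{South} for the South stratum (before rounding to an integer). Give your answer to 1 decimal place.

1402.7

Neyman allocation: nₕ = n·NₕSₕ / Σⱼ NⱼSⱼ.
Σ NⱼSⱼ = 11352·20.9 + 1030·50.8 = 289580.8.
n_{South} = 1712·11352·20.9 / 289580.8 = 1402.7.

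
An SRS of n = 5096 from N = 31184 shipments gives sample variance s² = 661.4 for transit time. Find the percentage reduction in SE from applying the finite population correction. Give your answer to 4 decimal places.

f = n/N = 5096/31184 = 0.16341714.
SE_no-fpc = √(s²/n) = 0.36026111; SE_fpc = √((1−f)s²/n) = 0.32951248.
Ratio = √(1−f) = 0.91464904. Reduction = 100·(1 − 0.91464904) = 8.5351%.

8.5351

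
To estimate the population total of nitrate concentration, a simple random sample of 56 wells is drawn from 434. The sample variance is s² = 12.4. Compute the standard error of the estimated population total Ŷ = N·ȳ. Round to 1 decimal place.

190.6

Var(Ŷ) = N²·Var(ȳ) = N²·(1 − n/N)·s²/n.
f = 56/434 = 0.12903226; Var(ȳ) = 0.87096774·12.4/56 = 0.19285714.
Var(Ŷ) = 434² · 0.19285714 = 36325.799.
SE(Ŷ) = √(36325.799) = 190.6.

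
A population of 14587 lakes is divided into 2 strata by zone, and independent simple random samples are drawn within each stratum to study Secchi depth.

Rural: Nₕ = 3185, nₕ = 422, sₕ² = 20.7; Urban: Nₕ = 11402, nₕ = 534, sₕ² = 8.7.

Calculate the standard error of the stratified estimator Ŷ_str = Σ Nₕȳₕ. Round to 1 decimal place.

1565.4

Var(Ŷ_str) = Σₕ Nₕ²(1 − fₕ)sₕ²/nₕ.
Rural: 3185²·(1 − 422/3185)·20.7/422 = 431666.37.
Urban: 11402²·(1 − 534/11402)·8.7/534 = 2.0188714 × 10^6.
Sum = 2.4505378 × 10^6.
SE = √(2.4505378 × 10^6) = 1565.4.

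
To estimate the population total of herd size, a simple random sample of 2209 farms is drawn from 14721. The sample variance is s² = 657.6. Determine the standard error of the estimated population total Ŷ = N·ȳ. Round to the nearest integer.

Var(Ŷ) = N²·Var(ȳ) = N²·(1 − n/N)·s²/n.
f = 2209/14721 = 0.15005774; Var(ȳ) = 0.84994226·657.6/2209 = 0.25302038.
Var(Ŷ) = 14721² · 0.25302038 = 5.48315 × 10^7.
SE(Ŷ) = √(5.48315 × 10^7) = 7405.

7405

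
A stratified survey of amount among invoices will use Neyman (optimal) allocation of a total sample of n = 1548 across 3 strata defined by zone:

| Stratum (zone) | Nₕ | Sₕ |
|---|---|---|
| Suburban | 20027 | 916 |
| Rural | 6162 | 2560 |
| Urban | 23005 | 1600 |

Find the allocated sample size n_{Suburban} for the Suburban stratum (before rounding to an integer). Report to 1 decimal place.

Neyman allocation: nₕ = n·NₕSₕ / Σⱼ NⱼSⱼ.
Σ NⱼSⱼ = 20027·916 + 6162·2560 + 23005·1600 = 7.0927452 × 10^7.
n_{Suburban} = 1548·20027·916 / (7.0927452 × 10^7) = 400.4.

400.4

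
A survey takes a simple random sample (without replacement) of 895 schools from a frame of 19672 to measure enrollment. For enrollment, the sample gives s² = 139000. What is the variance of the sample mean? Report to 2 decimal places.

148.24

Under SRS without replacement, Var(ȳ) = (1 − f)·s²/n with f = n/N = 895/19672 = 0.04549614.
Var(ȳ) = (1 − 0.04549614)·139000/895 = 0.95450386·155.30726 = 148.24138.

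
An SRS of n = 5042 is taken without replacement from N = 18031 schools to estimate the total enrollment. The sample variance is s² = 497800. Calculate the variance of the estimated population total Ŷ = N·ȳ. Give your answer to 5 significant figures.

Var(Ŷ) = N²·Var(ȳ) = N²·(1 − n/N)·s²/n.
f = 5042/18031 = 0.27962953; Var(ȳ) = 0.72037047·497800/5042 = 71.122654.
Var(Ŷ) = 18031² · 71.122654 = 2.3123181 × 10^10.

2.3123 × 10^10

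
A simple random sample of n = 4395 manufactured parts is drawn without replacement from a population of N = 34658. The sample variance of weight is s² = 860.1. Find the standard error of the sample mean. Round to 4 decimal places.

Under SRS without replacement, Var(ȳ) = (1 − f)·s²/n with f = n/N = 4395/34658 = 0.12681055.
Var(ȳ) = (1 − 0.12681055)·860.1/4395 = 0.87318945·0.19569966 = 0.17088288.
SE(ȳ) = √(0.17088288) = 0.4134.

0.4134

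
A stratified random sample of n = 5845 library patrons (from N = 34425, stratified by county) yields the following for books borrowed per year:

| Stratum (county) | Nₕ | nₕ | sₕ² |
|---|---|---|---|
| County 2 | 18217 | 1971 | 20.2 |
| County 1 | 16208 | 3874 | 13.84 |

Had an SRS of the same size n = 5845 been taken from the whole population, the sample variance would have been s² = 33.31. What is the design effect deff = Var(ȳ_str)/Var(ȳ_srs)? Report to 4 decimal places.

0.6683

Var(ȳ_str) = Σ Wₕ²(1−fₕ)sₕ²/nₕ with Wₕ = Nₕ/34425:
  County 2: (18217/34425)²·(1−1971/18217)·20.2/1971 = 0.0025594117
  County 1: (16208/34425)²·(1−3874/16208)·13.84/3874 = 6.0264554 × 10^-4
  → Var(ȳ_str) = 0.0031620572.
Var(ȳ_srs) = (1 − 5845/34425)·33.31/5845 = 0.0047312772.
deff = 0.0031620572 / 0.0047312772 = 0.6683.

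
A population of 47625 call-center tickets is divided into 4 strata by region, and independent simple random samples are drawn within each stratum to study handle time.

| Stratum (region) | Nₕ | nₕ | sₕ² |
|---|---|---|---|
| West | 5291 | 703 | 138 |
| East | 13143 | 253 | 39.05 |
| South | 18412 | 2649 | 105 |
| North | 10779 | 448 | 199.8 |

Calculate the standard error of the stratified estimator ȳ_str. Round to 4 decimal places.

0.2015

Var(ȳ_str) = Σₕ Wₕ²(1 − fₕ)sₕ²/nₕ with Wₕ = Nₕ/N, N = 47625.
West: Wₕ = 0.11109711; term = 0.11109711²·(1 − 0.13286713)·138/703 = 0.0021009463.
East: Wₕ = 0.27596850; term = 0.27596850²·(1 − 0.01924979)·39.05/253 = 0.011528637.
South: Wₕ = 0.38660367; term = 0.38660367²·(1 − 0.14387356)·105/2649 = 0.0050719762.
North: Wₕ = 0.22633071; term = 0.22633071²·(1 − 0.04156230)·199.8/448 = 0.021896179.
Sum = 0.040597739.
SE = √(0.040597739) = 0.2015.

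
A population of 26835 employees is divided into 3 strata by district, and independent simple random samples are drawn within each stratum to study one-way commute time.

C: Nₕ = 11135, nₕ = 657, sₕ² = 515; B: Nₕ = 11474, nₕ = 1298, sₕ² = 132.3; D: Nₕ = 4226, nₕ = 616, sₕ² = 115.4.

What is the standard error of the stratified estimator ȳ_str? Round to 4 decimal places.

0.3841

Var(ȳ_str) = Σₕ Wₕ²(1 − fₕ)sₕ²/nₕ with Wₕ = Nₕ/N, N = 26835.
C: Wₕ = 0.41494317; term = 0.41494317²·(1 − 0.05900314)·515/657 = 0.12700104.
B: Wₕ = 0.42757593; term = 0.42757593²·(1 − 0.11312533)·132.3/1298 = 0.016526234.
D: Wₕ = 0.15748090; term = 0.15748090²·(1 − 0.14576432)·115.4/616 = 0.0039687943.
Sum = 0.14749607.
SE = √(0.14749607) = 0.3841.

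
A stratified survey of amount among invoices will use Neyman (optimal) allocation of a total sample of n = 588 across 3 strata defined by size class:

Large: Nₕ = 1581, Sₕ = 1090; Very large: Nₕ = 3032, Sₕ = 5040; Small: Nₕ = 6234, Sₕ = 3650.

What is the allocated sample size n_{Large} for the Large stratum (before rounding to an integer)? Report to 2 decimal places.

25.49

Neyman allocation: nₕ = n·NₕSₕ / Σⱼ NⱼSⱼ.
Σ NⱼSⱼ = 1581·1090 + 3032·5040 + 6234·3650 = 3.975867 × 10^7.
n_{Large} = 588·1581·1090 / (3.975867 × 10^7) = 25.49.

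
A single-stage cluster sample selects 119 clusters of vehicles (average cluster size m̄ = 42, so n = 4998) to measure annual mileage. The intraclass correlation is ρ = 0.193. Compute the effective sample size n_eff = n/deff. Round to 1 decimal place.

deff = 1 + (42 − 1)·0.193 = 1 + 7.913 = 8.913.
n_eff = 4998 / 8.913 = 560.8.

560.8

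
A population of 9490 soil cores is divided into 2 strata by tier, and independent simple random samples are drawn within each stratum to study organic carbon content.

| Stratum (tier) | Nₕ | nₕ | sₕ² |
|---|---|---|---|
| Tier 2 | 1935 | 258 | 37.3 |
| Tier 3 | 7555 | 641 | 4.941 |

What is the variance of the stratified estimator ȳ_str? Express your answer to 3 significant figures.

0.00968

Var(ȳ_str) = Σₕ Wₕ²(1 − fₕ)sₕ²/nₕ with Wₕ = Nₕ/N, N = 9490.
Tier 2: Wₕ = 0.20389884; term = 0.20389884²·(1 − 0.13333333)·37.3/258 = 0.0052091964.
Tier 3: Wₕ = 0.79610116; term = 0.79610116²·(1 − 0.08484447)·4.941/641 = 0.0044708309.
Sum = 0.0096800273.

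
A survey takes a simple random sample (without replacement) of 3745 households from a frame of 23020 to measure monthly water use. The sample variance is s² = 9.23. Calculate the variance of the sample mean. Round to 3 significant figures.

Under SRS without replacement, Var(ȳ) = (1 − f)·s²/n with f = n/N = 3745/23020 = 0.16268462.
Var(ȳ) = (1 − 0.16268462)·9.23/3745 = 0.83731538·0.0024646195 = 0.0020636638.

0.00206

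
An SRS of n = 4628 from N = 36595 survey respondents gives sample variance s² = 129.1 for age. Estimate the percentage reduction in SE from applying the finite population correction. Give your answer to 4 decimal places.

6.5369

f = n/N = 4628/36595 = 0.12646536.
SE_no-fpc = √(s²/n) = 0.16701922; SE_fpc = √((1−f)s²/n) = 0.1561013.
Ratio = √(1−f) = 0.93463075. Reduction = 100·(1 − 0.93463075) = 6.5369%.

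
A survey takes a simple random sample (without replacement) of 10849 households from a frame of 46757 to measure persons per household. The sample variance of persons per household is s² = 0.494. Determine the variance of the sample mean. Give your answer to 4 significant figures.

Under SRS without replacement, Var(ȳ) = (1 − f)·s²/n with f = n/N = 10849/46757 = 0.23202943.
Var(ȳ) = (1 − 0.23202943)·0.494/10849 = 0.76797057·4.5534151 × 10^-5 = 3.4968888 × 10^-5.

3.497 × 10^-5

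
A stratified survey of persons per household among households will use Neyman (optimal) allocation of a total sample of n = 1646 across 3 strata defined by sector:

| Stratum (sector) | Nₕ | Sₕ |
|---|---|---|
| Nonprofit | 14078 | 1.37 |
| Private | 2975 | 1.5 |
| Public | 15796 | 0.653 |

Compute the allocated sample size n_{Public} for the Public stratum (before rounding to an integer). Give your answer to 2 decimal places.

Neyman allocation: nₕ = n·NₕSₕ / Σⱼ NⱼSⱼ.
Σ NⱼSⱼ = 14078·1.37 + 2975·1.5 + 15796·0.653 = 34064.148.
n_{Public} = 1646·15796·0.653 / 34064.148 = 498.42.

498.42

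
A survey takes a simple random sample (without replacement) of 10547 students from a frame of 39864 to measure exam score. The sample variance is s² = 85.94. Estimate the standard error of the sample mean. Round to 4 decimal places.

Under SRS without replacement, Var(ȳ) = (1 − f)·s²/n with f = n/N = 10547/39864 = 0.26457455.
Var(ȳ) = (1 − 0.26457455)·85.94/10547 = 0.73542545·0.0081482886 = 0.0059924588.
SE(ȳ) = √(0.0059924588) = 0.0774.

0.0774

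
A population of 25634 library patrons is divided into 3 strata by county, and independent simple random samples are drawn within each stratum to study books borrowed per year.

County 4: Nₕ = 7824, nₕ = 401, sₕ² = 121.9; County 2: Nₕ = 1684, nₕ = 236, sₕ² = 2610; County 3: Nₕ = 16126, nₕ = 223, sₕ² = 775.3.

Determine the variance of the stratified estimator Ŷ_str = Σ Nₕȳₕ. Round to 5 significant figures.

9.3622 × 10^8

Var(Ŷ_str) = Σₕ Nₕ²(1 − fₕ)sₕ²/nₕ.
County 4: 7824²·(1 − 401/7824)·121.9/401 = 1.7654996 × 10^7.
County 2: 1684²·(1 − 236/1684)·2610/236 = 2.6967405 × 10^7.
County 3: 16126²·(1 − 223/16126)·775.3/223 = 8.9160118 × 10^8.
Sum = 9.3622358 × 10^8.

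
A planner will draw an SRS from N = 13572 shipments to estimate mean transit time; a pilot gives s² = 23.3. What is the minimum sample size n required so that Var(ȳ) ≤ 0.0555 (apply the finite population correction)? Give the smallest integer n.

Without fpc, n₀ = s²/D = 23.3/0.0555 = 419.8198.
With fpc, (1 − n/N)·s²/n ≤ D requires n ≥ n₀/(1 + n₀/N) = 419.8198/(1 + 419.8198/13572) = 407.2232.
Rounding up, n = 408.

408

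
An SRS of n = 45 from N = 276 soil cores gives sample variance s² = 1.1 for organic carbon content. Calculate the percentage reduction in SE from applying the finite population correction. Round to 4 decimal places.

f = n/N = 45/276 = 0.16304348.
SE_no-fpc = √(s²/n) = 0.15634719; SE_fpc = √((1−f)s²/n) = 0.14303474.
Ratio = √(1−f) = 0.91485328. Reduction = 100·(1 − 0.91485328) = 8.5147%.

8.5147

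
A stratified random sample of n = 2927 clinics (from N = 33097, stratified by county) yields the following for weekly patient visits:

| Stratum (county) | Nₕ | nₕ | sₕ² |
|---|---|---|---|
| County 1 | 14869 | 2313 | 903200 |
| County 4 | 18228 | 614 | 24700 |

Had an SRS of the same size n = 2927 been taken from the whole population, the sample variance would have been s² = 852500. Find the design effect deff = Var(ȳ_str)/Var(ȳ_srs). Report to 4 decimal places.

Var(ȳ_str) = Σ Wₕ²(1−fₕ)sₕ²/nₕ with Wₕ = Nₕ/33097:
  County 1: (14869/33097)²·(1−2313/14869)·903200/2313 = 66.552459
  County 4: (18228/33097)²·(1−614/18228)·24700/614 = 11.790937
  → Var(ȳ_str) = 78.343396.
Var(ȳ_srs) = (1 − 2927/33097)·852500/2927 = 265.49622.
deff = 78.343396 / 265.49622 = 0.2951.

0.2951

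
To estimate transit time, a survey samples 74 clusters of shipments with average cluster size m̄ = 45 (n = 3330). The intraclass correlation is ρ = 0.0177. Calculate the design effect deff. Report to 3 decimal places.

deff = 1 + (45 − 1)·0.0177 = 1 + 0.7788 = 1.7788.

1.779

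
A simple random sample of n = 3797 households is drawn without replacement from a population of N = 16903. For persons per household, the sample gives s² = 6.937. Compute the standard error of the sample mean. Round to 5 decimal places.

Under SRS without replacement, Var(ȳ) = (1 − f)·s²/n with f = n/N = 3797/16903 = 0.22463468.
Var(ȳ) = (1 − 0.22463468)·6.937/3797 = 0.77536532·0.0018269687 = 0.0014165681.
SE(ȳ) = √(0.0014165681) = 0.03764.

0.03764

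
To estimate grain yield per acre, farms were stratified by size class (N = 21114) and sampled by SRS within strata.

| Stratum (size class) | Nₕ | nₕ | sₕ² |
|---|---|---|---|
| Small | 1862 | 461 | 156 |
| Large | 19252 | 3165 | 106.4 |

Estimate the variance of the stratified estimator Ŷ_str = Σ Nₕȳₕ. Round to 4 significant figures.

1.129 × 10^7

Var(Ŷ_str) = Σₕ Nₕ²(1 − fₕ)sₕ²/nₕ.
Small: 1862²·(1 − 461/1862)·156/461 = 882757.64.
Large: 19252²·(1 − 3165/19252)·106.4/3165 = 1.0411632 × 10^7.
Sum = 1.129439 × 10^7.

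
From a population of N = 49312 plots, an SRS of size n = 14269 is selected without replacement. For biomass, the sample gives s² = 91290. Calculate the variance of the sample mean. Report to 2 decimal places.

Under SRS without replacement, Var(ȳ) = (1 − f)·s²/n with f = n/N = 14269/49312 = 0.28936162.
Var(ȳ) = (1 − 0.28936162)·91290/14269 = 0.71063838·6.3977854 = 4.5465119.

4.55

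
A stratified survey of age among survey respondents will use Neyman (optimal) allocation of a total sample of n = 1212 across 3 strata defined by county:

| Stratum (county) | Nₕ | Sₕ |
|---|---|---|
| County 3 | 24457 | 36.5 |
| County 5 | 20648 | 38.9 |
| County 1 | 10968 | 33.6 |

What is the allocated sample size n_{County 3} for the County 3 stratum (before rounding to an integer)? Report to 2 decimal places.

Neyman allocation: nₕ = n·NₕSₕ / Σⱼ NⱼSⱼ.
Σ NⱼSⱼ = 24457·36.5 + 20648·38.9 + 10968·33.6 = 2.0644125 × 10^6.
n_{County 3} = 1212·24457·36.5 / (2.0644125 × 10^6) = 524.09.

524.09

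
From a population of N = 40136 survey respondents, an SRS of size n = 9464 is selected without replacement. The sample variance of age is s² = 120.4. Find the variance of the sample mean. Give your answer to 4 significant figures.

0.009722

Under SRS without replacement, Var(ȳ) = (1 − f)·s²/n with f = n/N = 9464/40136 = 0.23579829.
Var(ȳ) = (1 − 0.23579829)·120.4/9464 = 0.76420171·0.012721893 = 0.0097220928.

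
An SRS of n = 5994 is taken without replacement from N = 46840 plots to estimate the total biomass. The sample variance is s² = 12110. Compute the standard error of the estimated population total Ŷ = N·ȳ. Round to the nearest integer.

Var(Ŷ) = N²·Var(ȳ) = N²·(1 − n/N)·s²/n.
f = 5994/46840 = 0.12796755; Var(ȳ) = 0.87203245·12110/5994 = 1.761814.
Var(Ŷ) = 46840² · 1.761814 = 3.8653945 × 10^9.
SE(Ŷ) = √(3.8653945 × 10^9) = 62172.

62172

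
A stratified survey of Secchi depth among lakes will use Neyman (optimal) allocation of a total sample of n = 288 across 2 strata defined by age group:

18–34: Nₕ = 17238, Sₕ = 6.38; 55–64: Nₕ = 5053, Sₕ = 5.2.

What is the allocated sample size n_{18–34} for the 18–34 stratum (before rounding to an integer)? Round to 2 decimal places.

Neyman allocation: nₕ = n·NₕSₕ / Σⱼ NⱼSⱼ.
Σ NⱼSⱼ = 17238·6.38 + 5053·5.2 = 136254.04.
n_{18–34} = 288·17238·6.38 / 136254.04 = 232.46.

232.46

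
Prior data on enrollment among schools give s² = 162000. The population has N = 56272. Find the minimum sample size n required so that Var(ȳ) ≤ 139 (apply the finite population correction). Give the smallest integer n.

Without fpc, n₀ = s²/D = 162000/139 = 1165.4676.
With fpc, (1 − n/N)·s²/n ≤ D requires n ≥ n₀/(1 + n₀/N) = 1165.4676/(1 + 1165.4676/56272) = 1141.8190.
Rounding up, n = 1142.

1142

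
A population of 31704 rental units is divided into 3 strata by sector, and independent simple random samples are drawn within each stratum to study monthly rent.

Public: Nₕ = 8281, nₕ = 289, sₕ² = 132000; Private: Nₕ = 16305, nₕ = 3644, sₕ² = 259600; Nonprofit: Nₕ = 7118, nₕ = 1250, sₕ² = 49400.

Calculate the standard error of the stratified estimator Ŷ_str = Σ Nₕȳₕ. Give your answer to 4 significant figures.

Var(Ŷ_str) = Σₕ Nₕ²(1 − fₕ)sₕ²/nₕ.
Public: 8281²·(1 − 289/8281)·132000/289 = 3.0228343 × 10^10.
Private: 16305²·(1 − 3644/16305)·259600/3644 = 1.4706697 × 10^10.
Nonprofit: 7118²·(1 − 1250/7118)·49400/1250 = 1.6506881 × 10^9.
Sum = 4.6585728 × 10^10.
SE = √(4.6585728 × 10^10) = 215800.

215800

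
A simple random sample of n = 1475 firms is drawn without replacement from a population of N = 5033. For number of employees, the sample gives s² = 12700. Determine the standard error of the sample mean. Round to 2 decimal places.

Under SRS without replacement, Var(ȳ) = (1 − f)·s²/n with f = n/N = 1475/5033 = 0.29306577.
Var(ȳ) = (1 − 0.29306577)·12700/1475 = 0.70693423·8.6101695 = 6.0868236.
SE(ȳ) = √(6.0868236) = 2.47.

2.47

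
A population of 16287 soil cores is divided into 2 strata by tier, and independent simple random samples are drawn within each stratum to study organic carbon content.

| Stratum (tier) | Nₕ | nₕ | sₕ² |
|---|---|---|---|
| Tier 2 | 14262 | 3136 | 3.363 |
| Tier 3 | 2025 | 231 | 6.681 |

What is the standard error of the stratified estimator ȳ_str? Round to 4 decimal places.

Var(ȳ_str) = Σₕ Wₕ²(1 − fₕ)sₕ²/nₕ with Wₕ = Nₕ/N, N = 16287.
Tier 2: Wₕ = 0.87566771; term = 0.87566771²·(1 − 0.21988501)·3.363/3136 = 6.4148737 × 10^-4.
Tier 3: Wₕ = 0.12433229; term = 0.12433229²·(1 − 0.11407407)·6.681/231 = 3.9609081 × 10^-4.
Sum = 0.0010375782.
SE = √(0.0010375782) = 0.0322.

0.0322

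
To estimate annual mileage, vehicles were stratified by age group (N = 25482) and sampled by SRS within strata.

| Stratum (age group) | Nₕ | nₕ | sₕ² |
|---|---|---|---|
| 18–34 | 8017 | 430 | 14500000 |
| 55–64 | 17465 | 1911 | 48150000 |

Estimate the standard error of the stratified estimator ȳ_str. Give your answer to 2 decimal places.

Var(ȳ_str) = Σₕ Wₕ²(1 − fₕ)sₕ²/nₕ with Wₕ = Nₕ/N, N = 25482.
18–34: Wₕ = 0.31461424; term = 0.31461424²·(1 − 0.05363602)·14500000/430 = 3158.7444.
55–64: Wₕ = 0.68538576; term = 0.68538576²·(1 − 0.10941884)·48150000/1911 = 10540.938.
Sum = 13699.682.
SE = √(13699.682) = 117.05.

117.05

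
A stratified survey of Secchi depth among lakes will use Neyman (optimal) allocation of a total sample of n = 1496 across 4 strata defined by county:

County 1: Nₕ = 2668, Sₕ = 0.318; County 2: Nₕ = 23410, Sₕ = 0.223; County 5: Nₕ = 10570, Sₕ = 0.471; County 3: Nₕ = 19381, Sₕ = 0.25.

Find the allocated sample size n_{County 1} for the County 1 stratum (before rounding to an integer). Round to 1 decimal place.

79.9

Neyman allocation: nₕ = n·NₕSₕ / Σⱼ NⱼSⱼ.
Σ NⱼSⱼ = 2668·0.318 + 23410·0.223 + 10570·0.471 + 19381·0.25 = 15892.574.
n_{County 1} = 1496·2668·0.318 / 15892.574 = 79.9.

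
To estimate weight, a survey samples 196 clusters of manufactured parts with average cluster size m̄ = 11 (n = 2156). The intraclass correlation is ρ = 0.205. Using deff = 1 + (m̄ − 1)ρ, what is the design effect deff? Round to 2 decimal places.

3.05

deff = 1 + (11 − 1)·0.205 = 1 + 2.05 = 3.05.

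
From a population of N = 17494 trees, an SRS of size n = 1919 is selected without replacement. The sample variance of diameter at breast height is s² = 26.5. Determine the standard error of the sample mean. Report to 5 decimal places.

0.11088

Under SRS without replacement, Var(ȳ) = (1 − f)·s²/n with f = n/N = 1919/17494 = 0.10969475.
Var(ȳ) = (1 − 0.10969475)·26.5/1919 = 0.89030525·0.013809276 = 0.012294471.
SE(ȳ) = √(0.012294471) = 0.11088.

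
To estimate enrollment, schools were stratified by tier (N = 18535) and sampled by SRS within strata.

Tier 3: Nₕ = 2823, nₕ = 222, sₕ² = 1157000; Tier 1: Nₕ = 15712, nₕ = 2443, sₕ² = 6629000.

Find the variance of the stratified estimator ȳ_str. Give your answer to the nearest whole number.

Var(ȳ_str) = Σₕ Wₕ²(1 − fₕ)sₕ²/nₕ with Wₕ = Nₕ/N, N = 18535.
Tier 3: Wₕ = 0.15230645; term = 0.15230645²·(1 − 0.07863974)·1157000/222 = 111.39006.
Tier 1: Wₕ = 0.84769355; term = 0.84769355²·(1 − 0.15548625)·6629000/2443 = 1646.6793.
Sum = 1758.0694.

1758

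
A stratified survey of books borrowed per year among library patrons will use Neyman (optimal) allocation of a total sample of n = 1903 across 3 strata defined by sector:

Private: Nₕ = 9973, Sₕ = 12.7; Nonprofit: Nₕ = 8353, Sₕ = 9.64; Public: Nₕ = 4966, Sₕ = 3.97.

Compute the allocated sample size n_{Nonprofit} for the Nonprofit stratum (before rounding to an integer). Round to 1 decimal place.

675.4

Neyman allocation: nₕ = n·NₕSₕ / Σⱼ NⱼSⱼ.
Σ NⱼSⱼ = 9973·12.7 + 8353·9.64 + 4966·3.97 = 226895.04.
n_{Nonprofit} = 1903·8353·9.64 / 226895.04 = 675.4.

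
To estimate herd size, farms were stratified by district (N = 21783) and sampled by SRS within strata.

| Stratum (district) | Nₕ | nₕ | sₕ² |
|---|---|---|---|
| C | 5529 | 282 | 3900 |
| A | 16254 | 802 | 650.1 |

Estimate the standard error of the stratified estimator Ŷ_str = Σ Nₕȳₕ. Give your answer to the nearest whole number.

Var(Ŷ_str) = Σₕ Nₕ²(1 − fₕ)sₕ²/nₕ.
C: 5529²·(1 − 282/5529)·3900/282 = 4.012113 × 10^8.
A: 16254²·(1 − 802/16254)·650.1/802 = 2.0358733 × 10^8.
Sum = 6.0479863 × 10^8.
SE = √(6.0479863 × 10^8) = 24593.

24593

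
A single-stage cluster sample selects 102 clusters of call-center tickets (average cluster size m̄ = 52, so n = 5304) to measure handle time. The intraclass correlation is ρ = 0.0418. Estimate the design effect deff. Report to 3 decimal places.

3.132

deff = 1 + (52 − 1)·0.0418 = 1 + 2.1318 = 3.1318.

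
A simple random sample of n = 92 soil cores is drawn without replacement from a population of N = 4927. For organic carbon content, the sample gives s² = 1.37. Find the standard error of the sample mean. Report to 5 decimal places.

0.12089

Under SRS without replacement, Var(ȳ) = (1 − f)·s²/n with f = n/N = 92/4927 = 0.01867262.
Var(ȳ) = (1 − 0.01867262)·1.37/92 = 0.98132738·0.014891304 = 0.014613245.
SE(ȳ) = √(0.014613245) = 0.12089.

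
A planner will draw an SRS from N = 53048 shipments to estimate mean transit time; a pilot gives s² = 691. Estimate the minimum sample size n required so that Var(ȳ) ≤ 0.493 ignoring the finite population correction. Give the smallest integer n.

1402

Without fpc, n₀ = s²/D = 691/0.493 = 1401.6227.
Rounding up, n = 1402.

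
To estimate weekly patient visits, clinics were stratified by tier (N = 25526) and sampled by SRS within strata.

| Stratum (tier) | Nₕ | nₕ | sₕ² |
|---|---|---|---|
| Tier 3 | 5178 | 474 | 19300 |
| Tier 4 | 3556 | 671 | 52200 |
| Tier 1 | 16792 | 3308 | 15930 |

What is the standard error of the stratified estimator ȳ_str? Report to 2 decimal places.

2.10

Var(ȳ_str) = Σₕ Wₕ²(1 − fₕ)sₕ²/nₕ with Wₕ = Nₕ/N, N = 25526.
Tier 3: Wₕ = 0.20285199; term = 0.20285199²·(1 − 0.09154114)·19300/474 = 1.5220986.
Tier 4: Wₕ = 0.13930894; term = 0.13930894²·(1 − 0.18869516)·52200/671 = 1.2248701.
Tier 1: Wₕ = 0.65783907; term = 0.65783907²·(1 − 0.19699857)·15930/3308 = 1.6734237.
Sum = 4.4203924.
SE = √(4.4203924) = 2.10.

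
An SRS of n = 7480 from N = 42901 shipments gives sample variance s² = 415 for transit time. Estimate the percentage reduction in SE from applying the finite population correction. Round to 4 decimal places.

f = n/N = 7480/42901 = 0.17435491.
SE_no-fpc = √(s²/n) = 0.23554465; SE_fpc = √((1−f)s²/n) = 0.21402768.
Ratio = √(1−f) = 0.90865015. Reduction = 100·(1 − 0.90865015) = 9.1350%.

9.1350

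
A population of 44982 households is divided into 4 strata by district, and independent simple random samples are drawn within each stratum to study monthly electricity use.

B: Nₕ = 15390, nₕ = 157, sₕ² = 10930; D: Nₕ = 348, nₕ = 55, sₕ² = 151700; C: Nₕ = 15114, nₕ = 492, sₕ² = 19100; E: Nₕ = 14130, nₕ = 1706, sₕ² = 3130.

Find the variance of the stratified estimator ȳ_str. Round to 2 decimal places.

Var(ȳ_str) = Σₕ Wₕ²(1 − fₕ)sₕ²/nₕ with Wₕ = Nₕ/N, N = 44982.
B: Wₕ = 0.34213685; term = 0.34213685²·(1 − 0.01020143)·10930/157 = 8.066164.
D: Wₕ = 0.00773643; term = 0.00773643²·(1 − 0.15804598)·151700/55 = 0.13899278.
C: Wₕ = 0.33600107; term = 0.33600107²·(1 − 0.03255260)·19100/492 = 4.2401082.
E: Wₕ = 0.31412565; term = 0.31412565²·(1 − 0.12073602)·3130/1706 = 0.15918106.
Sum = 12.604446.

12.60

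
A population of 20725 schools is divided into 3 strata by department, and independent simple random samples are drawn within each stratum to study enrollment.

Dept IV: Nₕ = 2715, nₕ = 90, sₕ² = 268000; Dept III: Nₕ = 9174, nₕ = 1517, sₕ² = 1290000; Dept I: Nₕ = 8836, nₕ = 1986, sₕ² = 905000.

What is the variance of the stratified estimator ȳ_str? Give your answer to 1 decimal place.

252.7

Var(ȳ_str) = Σₕ Wₕ²(1 − fₕ)sₕ²/nₕ with Wₕ = Nₕ/N, N = 20725.
Dept IV: Wₕ = 0.13100121; term = 0.13100121²·(1 − 0.03314917)·268000/90 = 49.408577.
Dept III: Wₕ = 0.44265380; term = 0.44265380²·(1 − 0.16535862)·1290000/1517 = 139.06967.
Dept I: Wₕ = 0.42634499; term = 0.42634499²·(1 − 0.22476234)·905000/1986 = 64.213529.
Sum = 252.69178.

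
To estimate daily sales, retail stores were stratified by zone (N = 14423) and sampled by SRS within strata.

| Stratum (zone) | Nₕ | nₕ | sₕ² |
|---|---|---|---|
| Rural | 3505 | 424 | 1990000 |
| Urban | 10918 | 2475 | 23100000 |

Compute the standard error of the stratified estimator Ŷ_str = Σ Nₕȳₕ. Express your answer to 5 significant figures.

954480

Var(Ŷ_str) = Σₕ Nₕ²(1 − fₕ)sₕ²/nₕ.
Rural: 3505²·(1 − 424/3505)·1990000/424 = 5.068354 × 10^10.
Urban: 10918²·(1 − 2475/10918)·23100000/2475 = 8.6035296 × 10^11.
Sum = 9.110365 × 10^11.
SE = √(9.110365 × 10^11) = 954480.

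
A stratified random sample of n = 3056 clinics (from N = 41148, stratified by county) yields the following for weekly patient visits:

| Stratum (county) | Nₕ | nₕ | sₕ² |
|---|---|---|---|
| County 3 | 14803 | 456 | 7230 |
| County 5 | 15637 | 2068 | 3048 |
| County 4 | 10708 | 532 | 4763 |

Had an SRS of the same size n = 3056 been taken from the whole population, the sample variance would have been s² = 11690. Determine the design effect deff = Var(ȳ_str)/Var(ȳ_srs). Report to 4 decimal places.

Var(ȳ_str) = Σ Wₕ²(1−fₕ)sₕ²/nₕ with Wₕ = Nₕ/41148:
  County 3: (14803/41148)²·(1−456/14803)·7230/456 = 1.9887804
  County 5: (15637/41148)²·(1−2068/15637)·3048/2068 = 0.18470057
  County 4: (10708/41148)²·(1−532/10708)·4763/532 = 0.57617837
  → Var(ȳ_str) = 2.7496593.
Var(ȳ_srs) = (1 − 3056/41148)·11690/3056 = 3.5411653.
deff = 2.7496593 / 3.5411653 = 0.7765.

0.7765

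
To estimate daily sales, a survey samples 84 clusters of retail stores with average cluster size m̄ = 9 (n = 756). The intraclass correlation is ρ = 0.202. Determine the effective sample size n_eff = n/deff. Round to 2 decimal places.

deff = 1 + (9 − 1)·0.202 = 1 + 1.616 = 2.616.
n_eff = 756 / 2.616 = 288.99.

288.99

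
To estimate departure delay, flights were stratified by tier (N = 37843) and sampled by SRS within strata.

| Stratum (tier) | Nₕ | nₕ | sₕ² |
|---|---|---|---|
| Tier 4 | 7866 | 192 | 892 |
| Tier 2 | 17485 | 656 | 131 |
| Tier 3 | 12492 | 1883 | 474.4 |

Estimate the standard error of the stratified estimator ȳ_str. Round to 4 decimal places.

Var(ȳ_str) = Σₕ Wₕ²(1 − fₕ)sₕ²/nₕ with Wₕ = Nₕ/N, N = 37843.
Tier 4: Wₕ = 0.20785878; term = 0.20785878²·(1 − 0.02440885)·892/192 = 0.19582505.
Tier 2: Wₕ = 0.46204054; term = 0.46204054²·(1 − 0.03751787)·131/656 = 0.041031773.
Tier 3: Wₕ = 0.33010068; term = 0.33010068²·(1 − 0.15073647)·474.4/1883 = 0.023314691.
Sum = 0.26017151.
SE = √(0.26017151) = 0.5101.

0.5101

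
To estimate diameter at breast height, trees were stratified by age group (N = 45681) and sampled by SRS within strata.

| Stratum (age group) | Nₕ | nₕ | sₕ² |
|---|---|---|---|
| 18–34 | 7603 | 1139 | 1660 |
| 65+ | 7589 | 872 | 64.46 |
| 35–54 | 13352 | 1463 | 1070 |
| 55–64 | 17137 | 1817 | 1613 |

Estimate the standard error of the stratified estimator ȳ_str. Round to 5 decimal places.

Var(ȳ_str) = Σₕ Wₕ²(1 − fₕ)sₕ²/nₕ with Wₕ = Nₕ/N, N = 45681.
18–34: Wₕ = 0.16643681; term = 0.16643681²·(1 − 0.14980929)·1660/1139 = 0.034324127.
65+: Wₕ = 0.16613034; term = 0.16613034²·(1 − 0.11490315)·64.46/872 = 0.0018057703.
35–54: Wₕ = 0.29228782; term = 0.29228782²·(1 − 0.10957160)·1070/1463 = 0.055636512.
55–64: Wₕ = 0.37514503; term = 0.37514503²·(1 − 0.10602789)·1613/1817 = 0.11168679.
Sum = 0.2034532.
SE = √(0.2034532) = 0.45106.

0.45106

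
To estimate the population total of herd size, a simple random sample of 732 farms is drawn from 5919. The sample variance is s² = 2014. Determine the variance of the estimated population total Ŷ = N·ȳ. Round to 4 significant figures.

8.447 × 10^7

Var(Ŷ) = N²·Var(ȳ) = N²·(1 − n/N)·s²/n.
f = 732/5919 = 0.12366954; Var(ȳ) = 0.87633046·2014/732 = 2.4111059.
Var(Ŷ) = 5919² · 2.4111059 = 8.4472037 × 10^7.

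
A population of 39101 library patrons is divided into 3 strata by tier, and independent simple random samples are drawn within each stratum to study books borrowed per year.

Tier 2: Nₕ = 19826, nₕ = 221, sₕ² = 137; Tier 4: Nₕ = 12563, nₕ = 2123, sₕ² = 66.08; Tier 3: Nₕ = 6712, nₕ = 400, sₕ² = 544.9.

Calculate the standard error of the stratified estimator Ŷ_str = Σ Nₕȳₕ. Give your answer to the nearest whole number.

Var(Ŷ_str) = Σₕ Nₕ²(1 − fₕ)sₕ²/nₕ.
Tier 2: 19826²·(1 − 221/19826)·137/221 = 2.4095184 × 10^8.
Tier 4: 12563²·(1 − 2123/12563)·66.08/2123 = 4.0823844 × 10^6.
Tier 3: 6712²·(1 − 400/6712)·544.9/400 = 5.771328 × 10^7.
Sum = 3.027475 × 10^8.
SE = √(3.027475 × 10^8) = 17400.

17400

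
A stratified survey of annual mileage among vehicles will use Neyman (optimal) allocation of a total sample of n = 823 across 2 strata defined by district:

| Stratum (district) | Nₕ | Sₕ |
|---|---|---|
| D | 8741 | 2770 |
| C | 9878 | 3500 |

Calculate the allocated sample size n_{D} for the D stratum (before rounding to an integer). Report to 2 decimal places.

Neyman allocation: nₕ = n·NₕSₕ / Σⱼ NⱼSⱼ.
Σ NⱼSⱼ = 8741·2770 + 9878·3500 = 5.878557 × 10^7.
n_{D} = 823·8741·2770 / (5.878557 × 10^7) = 338.98.

338.98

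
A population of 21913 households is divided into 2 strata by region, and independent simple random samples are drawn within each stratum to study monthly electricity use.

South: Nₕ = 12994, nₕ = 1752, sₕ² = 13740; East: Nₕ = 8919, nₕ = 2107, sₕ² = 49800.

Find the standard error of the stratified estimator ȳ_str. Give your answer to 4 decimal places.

2.3187

Var(ȳ_str) = Σₕ Wₕ²(1 − fₕ)sₕ²/nₕ with Wₕ = Nₕ/N, N = 21913.
South: Wₕ = 0.59298134; term = 0.59298134²·(1 − 0.13483146)·13740/1752 = 2.3858075.
East: Wₕ = 0.40701866; term = 0.40701866²·(1 − 0.23623725)·49800/2107 = 2.990556.
Sum = 5.3763635.
SE = √(5.3763635) = 2.3187.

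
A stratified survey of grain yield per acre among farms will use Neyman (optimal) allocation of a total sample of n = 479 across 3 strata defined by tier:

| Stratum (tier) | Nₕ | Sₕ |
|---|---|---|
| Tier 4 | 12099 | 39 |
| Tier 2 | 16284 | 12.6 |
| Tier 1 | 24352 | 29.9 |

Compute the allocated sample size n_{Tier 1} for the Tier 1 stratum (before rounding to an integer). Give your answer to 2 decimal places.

Neyman allocation: nₕ = n·NₕSₕ / Σⱼ NⱼSⱼ.
Σ NⱼSⱼ = 12099·39 + 16284·12.6 + 24352·29.9 = 1.4051642 × 10^6.
n_{Tier 1} = 479·24352·29.9 / (1.4051642 × 10^6) = 248.21.

248.21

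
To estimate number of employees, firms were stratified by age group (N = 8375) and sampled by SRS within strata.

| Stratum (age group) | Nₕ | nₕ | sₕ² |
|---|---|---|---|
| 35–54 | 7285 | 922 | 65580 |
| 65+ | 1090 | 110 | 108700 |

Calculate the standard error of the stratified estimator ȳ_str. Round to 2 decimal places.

Var(ȳ_str) = Σₕ Wₕ²(1 − fₕ)sₕ²/nₕ with Wₕ = Nₕ/N, N = 8375.
35–54: Wₕ = 0.86985075; term = 0.86985075²·(1 − 0.12656143)·65580/922 = 47.006979.
65+: Wₕ = 0.13014925; term = 0.13014925²·(1 − 0.10091743)·108700/110 = 15.049421.
Sum = 62.0564.
SE = √(62.0564) = 7.88.

7.88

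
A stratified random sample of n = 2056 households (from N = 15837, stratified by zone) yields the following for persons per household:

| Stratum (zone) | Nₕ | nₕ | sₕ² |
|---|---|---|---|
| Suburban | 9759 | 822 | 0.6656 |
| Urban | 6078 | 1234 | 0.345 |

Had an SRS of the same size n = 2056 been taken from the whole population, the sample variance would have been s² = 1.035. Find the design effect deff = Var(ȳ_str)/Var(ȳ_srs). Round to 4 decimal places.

Var(ȳ_str) = Σ Wₕ²(1−fₕ)sₕ²/nₕ with Wₕ = Nₕ/15837:
  Suburban: (9759/15837)²·(1−822/9759)·0.6656/822 = 2.8157412 × 10^-4
  Urban: (6078/15837)²·(1−1234/6078)·0.345/1234 = 3.2818818 × 10^-5
  → Var(ȳ_str) = 3.1439294 × 10^-4.
Var(ȳ_srs) = (1 − 2056/15837)·1.035/2056 = 4.3805138 × 10^-4.
deff = (3.1439294 × 10^-4) / (4.3805138 × 10^-4) = 0.7177.

0.7177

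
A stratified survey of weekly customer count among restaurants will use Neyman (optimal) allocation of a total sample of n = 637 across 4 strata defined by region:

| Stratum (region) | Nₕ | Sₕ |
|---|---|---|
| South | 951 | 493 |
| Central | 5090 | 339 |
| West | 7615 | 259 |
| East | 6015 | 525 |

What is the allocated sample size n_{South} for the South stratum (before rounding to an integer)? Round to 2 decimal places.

Neyman allocation: nₕ = n·NₕSₕ / Σⱼ NⱼSⱼ.
Σ NⱼSⱼ = 951·493 + 5090·339 + 7615·259 + 6015·525 = 7.324513 × 10^6.
n_{South} = 637·951·493 / (7.324513 × 10^6) = 40.77.

40.77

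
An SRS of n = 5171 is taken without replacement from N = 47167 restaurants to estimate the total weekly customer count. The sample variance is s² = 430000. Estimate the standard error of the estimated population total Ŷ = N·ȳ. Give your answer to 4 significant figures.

Var(Ŷ) = N²·Var(ȳ) = N²·(1 − n/N)·s²/n.
f = 5171/47167 = 0.10963173; Var(ȳ) = 0.89036827·430000/5171 = 74.039519.
Var(Ŷ) = 47167² · 74.039519 = 1.6471763 × 10^11.
SE(Ŷ) = √(1.6471763 × 10^11) = 405900.

405900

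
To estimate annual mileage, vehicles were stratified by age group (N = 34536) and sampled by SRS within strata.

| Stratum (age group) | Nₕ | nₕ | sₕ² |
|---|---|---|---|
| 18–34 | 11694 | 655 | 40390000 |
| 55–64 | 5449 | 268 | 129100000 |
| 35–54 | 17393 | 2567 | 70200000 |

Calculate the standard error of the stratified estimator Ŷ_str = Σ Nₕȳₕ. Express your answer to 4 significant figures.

5.349 × 10^6

Var(Ŷ_str) = Σₕ Nₕ²(1 − fₕ)sₕ²/nₕ.
18–34: 11694²·(1 − 655/11694)·40390000/655 = 7.9602256 × 10^12.
55–64: 5449²·(1 − 268/5449)·129100000/268 = 1.3599466 × 10^13.
35–54: 17393²·(1 − 2567/17393)·70200000/2567 = 7.0519583 × 10^12.
Sum = 2.861165 × 10^13.
SE = √(2.861165 × 10^13) = 5.349 × 10^6.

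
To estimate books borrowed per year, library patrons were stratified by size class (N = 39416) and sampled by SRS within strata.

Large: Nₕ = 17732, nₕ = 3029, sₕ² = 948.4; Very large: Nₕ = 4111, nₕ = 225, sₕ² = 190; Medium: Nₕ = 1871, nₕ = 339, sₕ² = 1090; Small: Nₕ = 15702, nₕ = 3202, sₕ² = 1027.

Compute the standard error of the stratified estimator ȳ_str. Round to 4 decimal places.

0.3281

Var(ȳ_str) = Σₕ Wₕ²(1 − fₕ)sₕ²/nₕ with Wₕ = Nₕ/N, N = 39416.
Large: Wₕ = 0.44986807; term = 0.44986807²·(1 − 0.17082111)·948.4/3029 = 0.052542515.
Very large: Wₕ = 0.10429775; term = 0.10429775²·(1 − 0.05473121)·190/225 = 0.0086831291.
Medium: Wₕ = 0.04746803; term = 0.04746803²·(1 − 0.18118653)·1090/339 = 0.0059321791.
Small: Wₕ = 0.39836615; term = 0.39836615²·(1 − 0.20392307)·1027/3202 = 0.04051996.
Sum = 0.10767778.
SE = √(0.10767778) = 0.3281.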